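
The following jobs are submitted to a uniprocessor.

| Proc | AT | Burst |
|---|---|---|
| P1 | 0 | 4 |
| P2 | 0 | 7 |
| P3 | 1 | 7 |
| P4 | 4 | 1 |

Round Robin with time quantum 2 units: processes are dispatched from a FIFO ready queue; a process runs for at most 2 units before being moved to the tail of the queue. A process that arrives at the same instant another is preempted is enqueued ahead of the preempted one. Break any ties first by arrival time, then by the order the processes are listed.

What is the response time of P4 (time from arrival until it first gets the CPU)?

Schedule: | P1 0-2 | P2 2-4 | P3 4-6 | P1 6-8 | P4 8-9 | P2 9-11 | P3 11-13 | P2 13-15 | P3 15-17 | P2 17-18 | P3 18-19 |
Completion: P1=8  P2=18  P3=19  P4=9
Turnaround (C−A): P1=8  P2=18  P3=18  P4=5
Response(P4) = first start − arrival = 8 − 4 = 4

4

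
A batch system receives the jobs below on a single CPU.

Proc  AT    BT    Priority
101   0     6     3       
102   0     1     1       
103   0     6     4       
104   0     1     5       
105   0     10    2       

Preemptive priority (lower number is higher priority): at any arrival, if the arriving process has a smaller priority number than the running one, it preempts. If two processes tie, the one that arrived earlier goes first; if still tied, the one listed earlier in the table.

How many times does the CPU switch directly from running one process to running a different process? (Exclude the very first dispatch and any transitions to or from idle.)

4

Gantt: | 102 0-1 | 105 1-11 | 101 11-17 | 103 17-23 | 104 23-24 |
Completion: 101=17  102=1  103=23  104=24  105=11
Turnaround (C−A): 101=17  102=1  103=23  104=24  105=11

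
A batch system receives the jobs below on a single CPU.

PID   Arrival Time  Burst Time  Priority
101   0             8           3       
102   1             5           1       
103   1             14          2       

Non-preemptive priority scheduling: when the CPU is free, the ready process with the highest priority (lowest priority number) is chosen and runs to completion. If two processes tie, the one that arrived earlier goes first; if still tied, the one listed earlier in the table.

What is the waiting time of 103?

12

Timeline: | 101 0-8 | 102 8-13 | 103 13-27 |
Completion: 101=8  102=13  103=27
Waiting(103) = turnaround − burst = 26 − 14 = 12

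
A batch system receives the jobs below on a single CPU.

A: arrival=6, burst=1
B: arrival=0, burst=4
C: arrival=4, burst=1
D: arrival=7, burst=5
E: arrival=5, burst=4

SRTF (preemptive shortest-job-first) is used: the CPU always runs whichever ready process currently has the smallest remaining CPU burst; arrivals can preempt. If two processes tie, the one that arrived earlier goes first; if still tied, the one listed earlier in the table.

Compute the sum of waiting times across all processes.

Timeline: | B 0-4 | C 4-5 | E 5-6 | A 6-7 | E 7-10 | D 10-15 |
Completion: A=7  B=4  C=5  D=15  E=10
Waiting = turnaround − burst: A=0, B=0, C=0, D=3, E=1
Total waiting = 0 + 0 + 0 + 3 + 1 = 4

4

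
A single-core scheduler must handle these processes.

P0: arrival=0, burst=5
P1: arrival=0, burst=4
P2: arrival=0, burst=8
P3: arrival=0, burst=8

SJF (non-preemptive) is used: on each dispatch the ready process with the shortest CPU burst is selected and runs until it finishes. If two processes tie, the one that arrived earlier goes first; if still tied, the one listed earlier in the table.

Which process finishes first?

P1

Schedule: | P1 0-4 | P0 4-9 | P2 9-17 | P3 17-25 |
Completion: P0=9  P1=4  P2=17  P3=25
Turnaround (C−A): P0=9  P1=4  P2=17  P3=25
Finish order: P1 → P0 → P2 → P3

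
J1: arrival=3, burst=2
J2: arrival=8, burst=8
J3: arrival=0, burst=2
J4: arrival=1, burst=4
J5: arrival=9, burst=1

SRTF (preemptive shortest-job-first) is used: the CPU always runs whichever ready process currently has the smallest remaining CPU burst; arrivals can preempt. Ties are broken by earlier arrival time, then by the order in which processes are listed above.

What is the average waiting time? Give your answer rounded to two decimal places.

Gantt: | J3 0-2 | J4 2-3 | J1 3-5 | J4 5-8 | J2 8-9 | J5 9-10 | J2 10-17 |
Completion: J1=5  J2=17  J3=2  J4=8  J5=10
Waiting times: J1=0, J2=1, J3=0, J4=3, J5=0
Average waiting = (0+1+0+3+0) / 5 = 4/5 = 0.80

0.80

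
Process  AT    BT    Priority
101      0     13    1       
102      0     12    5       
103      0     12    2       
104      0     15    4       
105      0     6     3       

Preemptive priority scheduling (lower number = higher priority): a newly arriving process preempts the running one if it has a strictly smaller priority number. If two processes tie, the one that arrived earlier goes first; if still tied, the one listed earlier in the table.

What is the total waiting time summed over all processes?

Schedule: | 101 0-13 | 103 13-25 | 105 25-31 | 104 31-46 | 102 46-58 |
Completion: 101=13  102=58  103=25  104=46  105=31
Turnaround (C−A): 101=13  102=58  103=25  104=46  105=31
Waiting = turnaround − burst: 101=0, 102=46, 103=13, 104=31, 105=25
Total waiting = 0 + 46 + 13 + 31 + 25 = 115

115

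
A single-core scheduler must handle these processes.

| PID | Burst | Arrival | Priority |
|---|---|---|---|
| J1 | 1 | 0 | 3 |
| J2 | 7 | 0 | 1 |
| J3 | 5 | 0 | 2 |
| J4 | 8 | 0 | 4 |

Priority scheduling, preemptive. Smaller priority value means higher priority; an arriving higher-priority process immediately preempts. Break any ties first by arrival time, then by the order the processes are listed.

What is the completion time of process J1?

Gantt: | J2 0-7 | J3 7-12 | J1 12-13 | J4 13-21 |
Completion: J1=13  J2=7  J3=12  J4=21

13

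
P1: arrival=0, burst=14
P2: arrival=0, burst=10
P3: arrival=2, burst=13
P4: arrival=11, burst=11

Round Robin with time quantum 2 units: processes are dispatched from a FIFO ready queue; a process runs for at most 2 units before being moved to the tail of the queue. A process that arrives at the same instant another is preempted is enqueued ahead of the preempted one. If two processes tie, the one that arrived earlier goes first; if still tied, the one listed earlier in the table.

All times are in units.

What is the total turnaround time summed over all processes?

Timeline: | P1 0-2 | P2 2-4 | P3 4-6 | P1 6-8 | P2 8-10 | P3 10-12 | P1 12-14 | P2 14-16 | P4 16-18 | P3 18-20 | P1 20-22 | P2 22-24 | P4 24-26 | P3 26-28 | P1 28-30 | P2 30-32 | P4 32-34 | P3 34-36 | P1 36-38 | P4 38-40 | P3 40-42 | P1 42-44 | P4 44-46 | P3 46-47 | P4 47-48 |
Completion: P1=44  P2=32  P3=47  P4=48
Turnaround (C−A): P1=44  P2=32  P3=45  P4=37
Turnaround = completion − arrival: P1=44, P2=32, P3=45, P4=37
Total turnaround = 44 + 32 + 45 + 37 = 158

158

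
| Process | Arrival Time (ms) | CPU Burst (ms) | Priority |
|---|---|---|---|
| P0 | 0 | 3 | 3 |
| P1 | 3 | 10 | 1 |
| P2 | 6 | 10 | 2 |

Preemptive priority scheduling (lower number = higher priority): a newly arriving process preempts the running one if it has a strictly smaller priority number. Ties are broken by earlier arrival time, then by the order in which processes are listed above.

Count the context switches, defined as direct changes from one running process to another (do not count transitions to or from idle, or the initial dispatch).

Gantt: | P0 0-3 | P1 3-13 | P2 13-23 |
Completion: P0=3  P1=13  P2=23
Turnaround (C−A): P0=3  P1=10  P2=17

2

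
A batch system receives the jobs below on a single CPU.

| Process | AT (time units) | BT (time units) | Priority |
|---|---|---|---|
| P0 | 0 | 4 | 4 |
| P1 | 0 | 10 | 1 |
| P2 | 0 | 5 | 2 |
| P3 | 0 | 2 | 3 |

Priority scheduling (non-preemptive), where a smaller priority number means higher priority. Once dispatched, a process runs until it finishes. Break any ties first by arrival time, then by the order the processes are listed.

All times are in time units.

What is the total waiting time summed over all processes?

Schedule: | P1 0-10 | P2 10-15 | P3 15-17 | P0 17-21 |
Completion: P0=21  P1=10  P2=15  P3=17
Waiting = turnaround − burst: P0=17, P1=0, P2=10, P3=15
Total waiting = 17 + 0 + 10 + 15 = 42

42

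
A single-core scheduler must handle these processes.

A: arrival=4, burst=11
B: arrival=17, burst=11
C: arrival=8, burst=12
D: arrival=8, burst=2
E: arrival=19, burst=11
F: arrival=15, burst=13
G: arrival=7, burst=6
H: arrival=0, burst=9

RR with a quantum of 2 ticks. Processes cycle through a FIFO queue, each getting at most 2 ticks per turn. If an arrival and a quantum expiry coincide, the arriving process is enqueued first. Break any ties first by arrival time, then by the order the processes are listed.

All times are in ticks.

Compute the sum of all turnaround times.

Timeline: | H 0-4 | A 4-6 | H 6-8 | A 8-10 | G 10-12 | C 12-14 | D 14-16 | H 16-18 | A 18-20 | G 20-22 | C 22-24 | F 24-26 | B 26-28 | H 28-29 | E 29-31 | A 31-33 | G 33-35 | C 35-37 | F 37-39 | B 39-41 | E 41-43 | A 43-45 | C 45-47 | F 47-49 | B 49-51 | E 51-53 | A 53-54 | C 54-56 | F 56-58 | B 58-60 | E 60-62 | C 62-64 | F 64-66 | B 66-68 | E 68-70 | F 70-72 | B 72-73 | E 73-74 | F 74-75 |
Completion: A=54  B=73  C=64  D=16  E=74  F=75  G=35  H=29
Turnaround = completion − arrival: A=50, B=56, C=56, D=8, E=55, F=60, G=28, H=29
Total turnaround = 50 + 56 + 56 + 8 + 55 + 60 + 28 + 29 = 342

342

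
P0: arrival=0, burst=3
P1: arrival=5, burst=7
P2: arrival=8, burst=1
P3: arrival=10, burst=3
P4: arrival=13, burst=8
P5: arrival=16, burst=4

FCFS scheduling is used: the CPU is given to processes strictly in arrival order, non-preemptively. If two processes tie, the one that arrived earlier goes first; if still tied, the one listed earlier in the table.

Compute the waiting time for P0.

Timeline: | P0 0-3 | idle 3-5 | P1 5-12 | P2 12-13 | P3 13-16 | P4 16-24 | P5 24-28 |
Completion: P0=3  P1=12  P2=13  P3=16  P4=24  P5=28
Waiting(P0) = turnaround − burst = 3 − 3 = 0

0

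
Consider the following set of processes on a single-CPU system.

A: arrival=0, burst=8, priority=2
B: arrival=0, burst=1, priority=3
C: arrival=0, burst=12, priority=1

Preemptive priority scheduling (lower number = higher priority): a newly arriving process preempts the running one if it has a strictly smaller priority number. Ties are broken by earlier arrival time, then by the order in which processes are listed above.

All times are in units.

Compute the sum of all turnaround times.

53

Timeline: | C 0-12 | A 12-20 | B 20-21 |
Completion: A=20  B=21  C=12
Turnaround (C−A): A=20  B=21  C=12
Turnaround = completion − arrival: A=20, B=21, C=12
Total turnaround = 20 + 21 + 12 = 53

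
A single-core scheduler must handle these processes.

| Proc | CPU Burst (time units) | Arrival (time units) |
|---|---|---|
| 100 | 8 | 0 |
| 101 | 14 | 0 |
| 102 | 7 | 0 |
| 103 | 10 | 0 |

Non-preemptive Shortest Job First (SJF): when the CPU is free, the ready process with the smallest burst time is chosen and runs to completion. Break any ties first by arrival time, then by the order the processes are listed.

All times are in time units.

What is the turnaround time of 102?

7

Schedule: | 102 0-7 | 100 7-15 | 103 15-25 | 101 25-39 |
Completion: 100=15  101=39  102=7  103=25
Turnaround (C−A): 100=15  101=39  102=7  103=25
Turnaround(102) = completion − arrival = 7 − 0 = 7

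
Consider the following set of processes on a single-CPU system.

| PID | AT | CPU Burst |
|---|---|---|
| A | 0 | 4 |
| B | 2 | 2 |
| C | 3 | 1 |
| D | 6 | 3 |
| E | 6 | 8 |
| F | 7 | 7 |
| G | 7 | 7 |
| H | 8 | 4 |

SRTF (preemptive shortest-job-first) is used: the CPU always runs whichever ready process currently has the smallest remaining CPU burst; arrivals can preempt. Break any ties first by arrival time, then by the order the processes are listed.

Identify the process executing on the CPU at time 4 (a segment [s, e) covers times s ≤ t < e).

C

Schedule: | A 0-4 | C 4-5 | B 5-7 | D 7-10 | H 10-14 | F 14-21 | G 21-28 | E 28-36 |
Completion: A=4  B=7  C=5  D=10  E=36  F=21  G=28  H=14
Turnaround (C−A): A=4  B=5  C=2  D=4  E=30  F=14  G=21  H=6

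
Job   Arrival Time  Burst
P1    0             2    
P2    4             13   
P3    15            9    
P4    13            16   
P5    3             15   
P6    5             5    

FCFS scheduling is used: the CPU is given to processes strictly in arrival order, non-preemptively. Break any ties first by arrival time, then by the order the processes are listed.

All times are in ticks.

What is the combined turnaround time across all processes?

160

Timeline: | P1 0-2 | idle 2-3 | P5 3-18 | P2 18-31 | P6 31-36 | P4 36-52 | P3 52-61 |
Completion: P1=2  P2=31  P3=61  P4=52  P5=18  P6=36
Turnaround = completion − arrival: P1=2, P2=27, P3=46, P4=39, P5=15, P6=31
Total turnaround = 2 + 27 + 46 + 39 + 15 + 31 = 160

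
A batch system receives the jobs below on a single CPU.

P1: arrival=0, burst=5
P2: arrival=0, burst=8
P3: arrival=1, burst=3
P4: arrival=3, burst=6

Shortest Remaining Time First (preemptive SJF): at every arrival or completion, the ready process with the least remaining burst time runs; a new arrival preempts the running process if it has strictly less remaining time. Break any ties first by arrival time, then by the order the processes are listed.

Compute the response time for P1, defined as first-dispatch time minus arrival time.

Gantt: | P1 0-1 | P3 1-4 | P1 4-8 | P4 8-14 | P2 14-22 |
Completion: P1=8  P2=22  P3=4  P4=14
Turnaround (C−A): P1=8  P2=22  P3=3  P4=11
Response(P1) = first start − arrival = 0 − 0 = 0

0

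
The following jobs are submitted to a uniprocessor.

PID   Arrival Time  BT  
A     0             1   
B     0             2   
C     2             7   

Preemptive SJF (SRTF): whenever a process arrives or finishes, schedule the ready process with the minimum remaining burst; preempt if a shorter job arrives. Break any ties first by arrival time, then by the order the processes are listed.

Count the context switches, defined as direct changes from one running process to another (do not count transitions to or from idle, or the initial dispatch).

2

Schedule: | A 0-1 | B 1-3 | C 3-10 |
Completion: A=1  B=3  C=10
Turnaround (C−A): A=1  B=3  C=8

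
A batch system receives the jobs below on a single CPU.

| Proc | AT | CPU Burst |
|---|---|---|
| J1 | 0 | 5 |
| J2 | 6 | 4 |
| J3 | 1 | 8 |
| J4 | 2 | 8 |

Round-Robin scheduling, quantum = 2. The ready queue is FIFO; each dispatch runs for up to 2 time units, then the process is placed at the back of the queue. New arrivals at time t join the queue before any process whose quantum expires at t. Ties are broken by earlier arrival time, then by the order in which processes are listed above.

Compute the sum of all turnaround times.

73

Schedule: | J1 0-2 | J3 2-4 | J4 4-6 | J1 6-8 | J3 8-10 | J2 10-12 | J4 12-14 | J1 14-15 | J3 15-17 | J2 17-19 | J4 19-21 | J3 21-23 | J4 23-25 |
Completion: J1=15  J2=19  J3=23  J4=25
Turnaround (C−A): J1=15  J2=13  J3=22  J4=23
Turnaround = completion − arrival: J1=15, J2=13, J3=22, J4=23
Total turnaround = 15 + 13 + 22 + 23 = 73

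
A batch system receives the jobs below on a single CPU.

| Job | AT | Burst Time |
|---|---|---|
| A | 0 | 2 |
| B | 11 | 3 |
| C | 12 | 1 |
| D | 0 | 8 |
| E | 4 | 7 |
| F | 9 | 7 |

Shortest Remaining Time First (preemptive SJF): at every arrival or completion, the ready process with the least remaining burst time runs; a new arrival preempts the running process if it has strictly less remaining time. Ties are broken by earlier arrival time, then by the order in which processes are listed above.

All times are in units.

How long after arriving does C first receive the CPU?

0

Gantt: | A 0-2 | D 2-10 | E 10-11 | B 11-12 | C 12-13 | B 13-15 | E 15-21 | F 21-28 |
Completion: A=2  B=15  C=13  D=10  E=21  F=28
Turnaround (C−A): A=2  B=4  C=1  D=10  E=17  F=19
Response(C) = first start − arrival = 12 − 12 = 0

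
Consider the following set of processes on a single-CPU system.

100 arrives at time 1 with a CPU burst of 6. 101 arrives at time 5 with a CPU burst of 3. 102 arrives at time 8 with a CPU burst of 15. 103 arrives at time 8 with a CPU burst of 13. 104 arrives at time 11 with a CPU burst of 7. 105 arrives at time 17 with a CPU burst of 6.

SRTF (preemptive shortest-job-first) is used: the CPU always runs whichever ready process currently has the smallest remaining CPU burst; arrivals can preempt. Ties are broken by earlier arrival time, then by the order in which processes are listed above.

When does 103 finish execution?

Gantt: | idle 0-1 | 100 1-7 | 101 7-10 | 103 10-11 | 104 11-18 | 105 18-24 | 103 24-36 | 102 36-51 |
Completion: 100=7  101=10  102=51  103=36  104=18  105=24
Turnaround (C−A): 100=6  101=5  102=43  103=28  104=7  105=7

36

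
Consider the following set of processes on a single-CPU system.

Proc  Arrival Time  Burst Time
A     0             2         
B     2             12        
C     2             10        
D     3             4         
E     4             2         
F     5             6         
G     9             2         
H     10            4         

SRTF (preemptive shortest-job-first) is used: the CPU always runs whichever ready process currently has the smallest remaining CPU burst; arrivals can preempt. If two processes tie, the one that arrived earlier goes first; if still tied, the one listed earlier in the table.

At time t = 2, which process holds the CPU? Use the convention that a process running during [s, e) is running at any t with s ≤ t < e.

C

Timeline: | A 0-2 | C 2-3 | D 3-4 | E 4-6 | D 6-9 | G 9-11 | H 11-15 | F 15-21 | C 21-30 | B 30-42 |
Completion: A=2  B=42  C=30  D=9  E=6  F=21  G=11  H=15
Turnaround (C−A): A=2  B=40  C=28  D=6  E=2  F=16  G=2  H=5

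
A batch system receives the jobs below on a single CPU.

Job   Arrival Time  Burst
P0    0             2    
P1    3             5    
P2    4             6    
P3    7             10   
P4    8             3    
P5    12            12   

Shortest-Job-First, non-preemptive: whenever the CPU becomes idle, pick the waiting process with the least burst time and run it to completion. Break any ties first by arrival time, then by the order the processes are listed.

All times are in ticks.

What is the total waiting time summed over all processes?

Gantt: | P0 0-2 | idle 2-3 | P1 3-8 | P4 8-11 | P2 11-17 | P3 17-27 | P5 27-39 |
Completion: P0=2  P1=8  P2=17  P3=27  P4=11  P5=39
Waiting = turnaround − burst: P0=0, P1=0, P2=7, P3=10, P4=0, P5=15
Total waiting = 0 + 0 + 7 + 10 + 0 + 15 = 32

32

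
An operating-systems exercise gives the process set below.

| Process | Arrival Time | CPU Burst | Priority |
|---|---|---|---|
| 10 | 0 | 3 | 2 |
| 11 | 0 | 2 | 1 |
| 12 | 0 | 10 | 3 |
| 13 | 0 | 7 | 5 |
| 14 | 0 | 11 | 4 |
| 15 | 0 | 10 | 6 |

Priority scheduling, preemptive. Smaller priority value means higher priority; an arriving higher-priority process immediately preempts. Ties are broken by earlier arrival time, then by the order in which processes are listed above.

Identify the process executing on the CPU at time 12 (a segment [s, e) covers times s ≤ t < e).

12

Schedule: | 11 0-2 | 10 2-5 | 12 5-15 | 14 15-26 | 13 26-33 | 15 33-43 |
Completion: 10=5  11=2  12=15  13=33  14=26  15=43
Turnaround (C−A): 10=5  11=2  12=15  13=33  14=26  15=43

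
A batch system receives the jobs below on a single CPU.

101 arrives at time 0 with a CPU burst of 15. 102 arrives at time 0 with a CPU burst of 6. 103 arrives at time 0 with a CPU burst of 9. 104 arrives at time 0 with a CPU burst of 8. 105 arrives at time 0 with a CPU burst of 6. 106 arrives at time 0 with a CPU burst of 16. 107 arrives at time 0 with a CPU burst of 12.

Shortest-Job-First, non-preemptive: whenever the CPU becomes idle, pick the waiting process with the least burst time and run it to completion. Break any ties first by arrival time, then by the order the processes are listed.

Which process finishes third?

104

Gantt: | 102 0-6 | 105 6-12 | 104 12-20 | 103 20-29 | 107 29-41 | 101 41-56 | 106 56-72 |
Completion: 101=56  102=6  103=29  104=20  105=12  106=72  107=41
Finish order: 102 → 105 → 104 → 103 → 107 → 101 → 106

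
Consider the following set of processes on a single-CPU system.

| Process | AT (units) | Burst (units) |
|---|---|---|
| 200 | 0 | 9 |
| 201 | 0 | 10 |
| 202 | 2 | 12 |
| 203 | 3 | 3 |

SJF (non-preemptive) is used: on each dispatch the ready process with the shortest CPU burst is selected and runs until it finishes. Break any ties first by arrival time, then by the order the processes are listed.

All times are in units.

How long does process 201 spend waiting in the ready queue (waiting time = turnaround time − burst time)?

12

Gantt: | 200 0-9 | 203 9-12 | 201 12-22 | 202 22-34 |
Completion: 200=9  201=22  202=34  203=12
Waiting(201) = turnaround − burst = 22 − 10 = 12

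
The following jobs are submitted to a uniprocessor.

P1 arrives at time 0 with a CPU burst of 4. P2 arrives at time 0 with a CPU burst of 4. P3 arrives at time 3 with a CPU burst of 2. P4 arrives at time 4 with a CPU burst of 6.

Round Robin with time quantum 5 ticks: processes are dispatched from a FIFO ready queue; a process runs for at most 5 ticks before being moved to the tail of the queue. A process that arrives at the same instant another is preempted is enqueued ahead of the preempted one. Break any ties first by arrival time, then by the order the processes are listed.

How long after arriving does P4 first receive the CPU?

Timeline: | P1 0-4 | P2 4-8 | P3 8-10 | P4 10-16 |
Completion: P1=4  P2=8  P3=10  P4=16
Response(P4) = first start − arrival = 10 − 4 = 6

6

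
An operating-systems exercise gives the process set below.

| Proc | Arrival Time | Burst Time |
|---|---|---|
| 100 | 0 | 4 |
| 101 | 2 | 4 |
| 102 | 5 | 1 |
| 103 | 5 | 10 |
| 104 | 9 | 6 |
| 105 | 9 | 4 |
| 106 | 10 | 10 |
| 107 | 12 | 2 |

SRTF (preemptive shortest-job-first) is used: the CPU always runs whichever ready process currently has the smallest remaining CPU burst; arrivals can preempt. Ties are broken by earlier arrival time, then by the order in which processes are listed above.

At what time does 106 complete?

Schedule: | 100 0-4 | 101 4-5 | 102 5-6 | 101 6-9 | 105 9-13 | 107 13-15 | 104 15-21 | 103 21-31 | 106 31-41 |
Completion: 100=4  101=9  102=6  103=31  104=21  105=13  106=41  107=15
Turnaround (C−A): 100=4  101=7  102=1  103=26  104=12  105=4  106=31  107=3

41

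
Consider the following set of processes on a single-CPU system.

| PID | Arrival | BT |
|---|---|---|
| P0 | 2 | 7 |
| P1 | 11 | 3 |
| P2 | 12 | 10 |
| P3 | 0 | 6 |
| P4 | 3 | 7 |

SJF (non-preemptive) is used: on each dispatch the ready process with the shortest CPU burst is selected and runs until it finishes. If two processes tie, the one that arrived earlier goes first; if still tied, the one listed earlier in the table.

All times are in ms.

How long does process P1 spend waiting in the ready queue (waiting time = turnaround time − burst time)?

2

Gantt: | P3 0-6 | P0 6-13 | P1 13-16 | P4 16-23 | P2 23-33 |
Completion: P0=13  P1=16  P2=33  P3=6  P4=23
Waiting(P1) = turnaround − burst = 5 − 3 = 2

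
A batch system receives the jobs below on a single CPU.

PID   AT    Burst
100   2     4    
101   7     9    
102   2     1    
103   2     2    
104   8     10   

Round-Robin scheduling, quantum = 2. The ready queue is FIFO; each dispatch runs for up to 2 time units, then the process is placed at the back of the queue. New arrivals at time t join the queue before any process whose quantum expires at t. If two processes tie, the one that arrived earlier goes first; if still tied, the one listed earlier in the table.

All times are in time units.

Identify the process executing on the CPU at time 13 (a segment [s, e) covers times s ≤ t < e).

101

Timeline: | idle 0-2 | 100 2-4 | 102 4-5 | 103 5-7 | 100 7-9 | 101 9-11 | 104 11-13 | 101 13-15 | 104 15-17 | 101 17-19 | 104 19-21 | 101 21-23 | 104 23-25 | 101 25-26 | 104 26-28 |
Completion: 100=9  101=26  102=5  103=7  104=28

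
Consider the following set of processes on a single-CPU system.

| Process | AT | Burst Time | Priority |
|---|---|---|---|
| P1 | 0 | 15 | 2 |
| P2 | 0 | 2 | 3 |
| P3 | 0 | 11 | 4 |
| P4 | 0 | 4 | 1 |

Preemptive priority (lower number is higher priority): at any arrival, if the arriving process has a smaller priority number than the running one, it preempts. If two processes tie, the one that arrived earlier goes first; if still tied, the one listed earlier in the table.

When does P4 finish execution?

4

Timeline: | P4 0-4 | P1 4-19 | P2 19-21 | P3 21-32 |
Completion: P1=19  P2=21  P3=32  P4=4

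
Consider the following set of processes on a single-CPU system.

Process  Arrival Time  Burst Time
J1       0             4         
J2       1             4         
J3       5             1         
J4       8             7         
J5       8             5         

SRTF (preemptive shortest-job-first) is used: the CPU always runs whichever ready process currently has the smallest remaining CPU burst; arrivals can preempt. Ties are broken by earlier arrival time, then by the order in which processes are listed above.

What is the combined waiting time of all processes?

11

Schedule: | J1 0-4 | J2 4-5 | J3 5-6 | J2 6-9 | J5 9-14 | J4 14-21 |
Completion: J1=4  J2=9  J3=6  J4=21  J5=14
Turnaround (C−A): J1=4  J2=8  J3=1  J4=13  J5=6
Waiting = turnaround − burst: J1=0, J2=4, J3=0, J4=6, J5=1
Total waiting = 0 + 4 + 0 + 6 + 1 = 11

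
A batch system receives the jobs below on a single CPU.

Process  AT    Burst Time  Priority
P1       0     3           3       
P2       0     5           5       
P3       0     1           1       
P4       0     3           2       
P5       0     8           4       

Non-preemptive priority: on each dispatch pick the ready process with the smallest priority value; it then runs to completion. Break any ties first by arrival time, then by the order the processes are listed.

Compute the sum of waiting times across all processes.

Gantt: | P3 0-1 | P4 1-4 | P1 4-7 | P5 7-15 | P2 15-20 |
Completion: P1=7  P2=20  P3=1  P4=4  P5=15
Turnaround (C−A): P1=7  P2=20  P3=1  P4=4  P5=15
Waiting = turnaround − burst: P1=4, P2=15, P3=0, P4=1, P5=7
Total waiting = 4 + 15 + 0 + 1 + 7 = 27

27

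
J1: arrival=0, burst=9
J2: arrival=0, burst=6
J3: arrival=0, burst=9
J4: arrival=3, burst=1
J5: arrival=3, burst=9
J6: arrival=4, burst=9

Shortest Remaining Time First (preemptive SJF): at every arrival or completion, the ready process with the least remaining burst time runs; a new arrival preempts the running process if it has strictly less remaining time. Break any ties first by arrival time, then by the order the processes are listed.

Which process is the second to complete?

J2

Gantt: | J2 0-3 | J4 3-4 | J2 4-7 | J1 7-16 | J3 16-25 | J5 25-34 | J6 34-43 |
Completion: J1=16  J2=7  J3=25  J4=4  J5=34  J6=43
Turnaround (C−A): J1=16  J2=7  J3=25  J4=1  J5=31  J6=39
Finish order: J4 → J2 → J1 → J3 → J5 → J6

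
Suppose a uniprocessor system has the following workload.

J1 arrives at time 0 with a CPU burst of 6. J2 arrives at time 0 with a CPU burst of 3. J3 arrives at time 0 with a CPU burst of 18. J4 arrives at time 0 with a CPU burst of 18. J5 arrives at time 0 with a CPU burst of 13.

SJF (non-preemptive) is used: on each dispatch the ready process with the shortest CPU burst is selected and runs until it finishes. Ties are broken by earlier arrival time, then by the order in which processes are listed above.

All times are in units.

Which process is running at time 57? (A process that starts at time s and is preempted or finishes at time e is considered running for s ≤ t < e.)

Timeline: | J2 0-3 | J1 3-9 | J5 9-22 | J3 22-40 | J4 40-58 |
Completion: J1=9  J2=3  J3=40  J4=58  J5=22
Turnaround (C−A): J1=9  J2=3  J3=40  J4=58  J5=22

J4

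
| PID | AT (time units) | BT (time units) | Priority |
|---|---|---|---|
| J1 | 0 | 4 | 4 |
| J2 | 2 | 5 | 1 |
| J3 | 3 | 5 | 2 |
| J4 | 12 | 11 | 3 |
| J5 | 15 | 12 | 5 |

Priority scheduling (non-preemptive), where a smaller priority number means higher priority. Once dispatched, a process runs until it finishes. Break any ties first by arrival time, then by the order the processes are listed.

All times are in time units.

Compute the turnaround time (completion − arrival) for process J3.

Gantt: | J1 0-4 | J2 4-9 | J3 9-14 | J4 14-25 | J5 25-37 |
Completion: J1=4  J2=9  J3=14  J4=25  J5=37
Turnaround (C−A): J1=4  J2=7  J3=11  J4=13  J5=22
Turnaround(J3) = completion − arrival = 14 − 3 = 11

11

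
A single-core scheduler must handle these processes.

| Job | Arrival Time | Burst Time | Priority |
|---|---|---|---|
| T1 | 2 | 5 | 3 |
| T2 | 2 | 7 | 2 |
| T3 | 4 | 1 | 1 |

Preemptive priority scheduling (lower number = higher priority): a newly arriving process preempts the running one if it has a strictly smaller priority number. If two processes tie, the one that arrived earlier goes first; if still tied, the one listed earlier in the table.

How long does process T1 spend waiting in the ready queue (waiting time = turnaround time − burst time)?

Gantt: | idle 0-2 | T2 2-4 | T3 4-5 | T2 5-10 | T1 10-15 |
Completion: T1=15  T2=10  T3=5
Turnaround (C−A): T1=13  T2=8  T3=1
Waiting(T1) = turnaround − burst = 13 − 5 = 8

8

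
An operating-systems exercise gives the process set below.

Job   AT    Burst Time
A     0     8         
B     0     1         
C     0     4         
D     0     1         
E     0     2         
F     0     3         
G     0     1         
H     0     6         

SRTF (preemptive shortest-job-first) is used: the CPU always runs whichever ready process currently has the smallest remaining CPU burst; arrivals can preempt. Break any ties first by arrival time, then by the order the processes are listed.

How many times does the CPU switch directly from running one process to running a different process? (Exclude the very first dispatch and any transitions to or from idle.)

Gantt: | B 0-1 | D 1-2 | G 2-3 | E 3-5 | F 5-8 | C 8-12 | H 12-18 | A 18-26 |
Completion: A=26  B=1  C=12  D=2  E=5  F=8  G=3  H=18
Turnaround (C−A): A=26  B=1  C=12  D=2  E=5  F=8  G=3  H=18

7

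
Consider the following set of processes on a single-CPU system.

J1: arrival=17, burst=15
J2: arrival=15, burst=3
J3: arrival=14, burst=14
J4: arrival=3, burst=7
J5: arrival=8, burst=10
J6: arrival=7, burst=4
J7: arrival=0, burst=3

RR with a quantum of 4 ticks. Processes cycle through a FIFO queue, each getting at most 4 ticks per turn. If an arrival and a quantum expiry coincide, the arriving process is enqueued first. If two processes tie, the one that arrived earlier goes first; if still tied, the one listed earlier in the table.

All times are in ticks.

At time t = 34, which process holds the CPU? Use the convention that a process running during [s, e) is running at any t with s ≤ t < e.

Gantt: | J7 0-3 | J4 3-7 | J6 7-11 | J4 11-14 | J5 14-18 | J3 18-22 | J2 22-25 | J1 25-29 | J5 29-33 | J3 33-37 | J1 37-41 | J5 41-43 | J3 43-47 | J1 47-51 | J3 51-53 | J1 53-56 |
Completion: J1=56  J2=25  J3=53  J4=14  J5=43  J6=11  J7=3
Turnaround (C−A): J1=39  J2=10  J3=39  J4=11  J5=35  J6=4  J7=3

J3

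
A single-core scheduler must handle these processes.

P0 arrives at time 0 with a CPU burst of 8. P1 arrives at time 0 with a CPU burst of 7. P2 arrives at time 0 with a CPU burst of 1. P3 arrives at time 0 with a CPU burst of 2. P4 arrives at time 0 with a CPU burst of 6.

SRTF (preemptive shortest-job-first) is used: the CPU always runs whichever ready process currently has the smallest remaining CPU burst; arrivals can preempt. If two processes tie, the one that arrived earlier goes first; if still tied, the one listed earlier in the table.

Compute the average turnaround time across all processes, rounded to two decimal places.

Schedule: | P2 0-1 | P3 1-3 | P4 3-9 | P1 9-16 | P0 16-24 |
Completion: P0=24  P1=16  P2=1  P3=3  P4=9
Turnaround times: P0=24, P1=16, P2=1, P3=3, P4=9
Average turnaround = (24+16+1+3+9) / 5 = 53/5 = 10.60

10.60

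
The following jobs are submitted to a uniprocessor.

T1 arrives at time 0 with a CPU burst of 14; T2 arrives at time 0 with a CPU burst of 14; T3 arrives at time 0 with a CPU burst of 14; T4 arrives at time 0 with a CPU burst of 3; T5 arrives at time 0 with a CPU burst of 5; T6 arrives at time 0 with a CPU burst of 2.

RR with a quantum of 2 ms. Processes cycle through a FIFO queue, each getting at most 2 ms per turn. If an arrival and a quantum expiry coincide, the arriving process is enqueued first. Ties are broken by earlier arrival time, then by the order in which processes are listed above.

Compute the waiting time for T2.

Timeline: | T1 0-2 | T2 2-4 | T3 4-6 | T4 6-8 | T5 8-10 | T6 10-12 | T1 12-14 | T2 14-16 | T3 16-18 | T4 18-19 | T5 19-21 | T1 21-23 | T2 23-25 | T3 25-27 | T5 27-28 | T1 28-30 | T2 30-32 | T3 32-34 | T1 34-36 | T2 36-38 | T3 38-40 | T1 40-42 | T2 42-44 | T3 44-46 | T1 46-48 | T2 48-50 | T3 50-52 |
Completion: T1=48  T2=50  T3=52  T4=19  T5=28  T6=12
Waiting(T2) = turnaround − burst = 50 − 14 = 36

36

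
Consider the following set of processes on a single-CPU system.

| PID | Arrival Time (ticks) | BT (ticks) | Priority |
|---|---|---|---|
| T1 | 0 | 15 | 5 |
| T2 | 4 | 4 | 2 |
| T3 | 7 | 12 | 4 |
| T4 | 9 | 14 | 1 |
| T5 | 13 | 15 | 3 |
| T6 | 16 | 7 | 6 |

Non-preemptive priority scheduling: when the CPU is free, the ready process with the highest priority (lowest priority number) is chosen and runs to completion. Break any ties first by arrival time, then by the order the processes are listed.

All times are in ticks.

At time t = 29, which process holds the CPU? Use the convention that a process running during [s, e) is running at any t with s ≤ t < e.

T2

Schedule: | T1 0-15 | T4 15-29 | T2 29-33 | T5 33-48 | T3 48-60 | T6 60-67 |
Completion: T1=15  T2=33  T3=60  T4=29  T5=48  T6=67
Turnaround (C−A): T1=15  T2=29  T3=53  T4=20  T5=35  T6=51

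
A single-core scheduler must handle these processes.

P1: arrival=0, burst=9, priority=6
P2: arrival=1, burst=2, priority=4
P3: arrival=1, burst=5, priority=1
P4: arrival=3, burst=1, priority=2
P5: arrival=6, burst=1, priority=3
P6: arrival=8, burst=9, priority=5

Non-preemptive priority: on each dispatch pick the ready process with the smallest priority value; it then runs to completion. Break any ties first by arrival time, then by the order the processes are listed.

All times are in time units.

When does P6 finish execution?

Schedule: | P1 0-9 | P3 9-14 | P4 14-15 | P5 15-16 | P2 16-18 | P6 18-27 |
Completion: P1=9  P2=18  P3=14  P4=15  P5=16  P6=27

27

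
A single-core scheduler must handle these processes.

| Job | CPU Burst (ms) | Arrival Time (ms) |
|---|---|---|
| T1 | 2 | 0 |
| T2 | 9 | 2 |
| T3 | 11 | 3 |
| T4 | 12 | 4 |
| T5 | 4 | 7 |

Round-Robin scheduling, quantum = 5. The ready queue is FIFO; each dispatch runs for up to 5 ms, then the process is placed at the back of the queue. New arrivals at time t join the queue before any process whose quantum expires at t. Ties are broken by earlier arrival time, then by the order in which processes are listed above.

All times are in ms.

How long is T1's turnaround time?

2

Schedule: | T1 0-2 | T2 2-7 | T3 7-12 | T4 12-17 | T5 17-21 | T2 21-25 | T3 25-30 | T4 30-35 | T3 35-36 | T4 36-38 |
Completion: T1=2  T2=25  T3=36  T4=38  T5=21
Turnaround(T1) = completion − arrival = 2 − 0 = 2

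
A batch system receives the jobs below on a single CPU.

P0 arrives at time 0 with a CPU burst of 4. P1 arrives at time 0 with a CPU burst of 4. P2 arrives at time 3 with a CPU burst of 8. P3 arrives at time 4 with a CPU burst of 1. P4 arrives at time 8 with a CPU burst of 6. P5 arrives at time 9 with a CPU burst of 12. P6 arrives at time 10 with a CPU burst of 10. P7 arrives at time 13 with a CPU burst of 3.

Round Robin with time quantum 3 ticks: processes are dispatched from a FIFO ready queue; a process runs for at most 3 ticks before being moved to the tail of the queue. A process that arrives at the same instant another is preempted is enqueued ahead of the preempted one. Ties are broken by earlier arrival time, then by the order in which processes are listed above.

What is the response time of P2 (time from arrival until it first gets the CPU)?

3

Gantt: | P0 0-3 | P1 3-6 | P2 6-9 | P0 9-10 | P3 10-11 | P1 11-12 | P4 12-15 | P5 15-18 | P2 18-21 | P6 21-24 | P7 24-27 | P4 27-30 | P5 30-33 | P2 33-35 | P6 35-38 | P5 38-41 | P6 41-44 | P5 44-47 | P6 47-48 |
Completion: P0=10  P1=12  P2=35  P3=11  P4=30  P5=47  P6=48  P7=27
Response(P2) = first start − arrival = 6 − 3 = 3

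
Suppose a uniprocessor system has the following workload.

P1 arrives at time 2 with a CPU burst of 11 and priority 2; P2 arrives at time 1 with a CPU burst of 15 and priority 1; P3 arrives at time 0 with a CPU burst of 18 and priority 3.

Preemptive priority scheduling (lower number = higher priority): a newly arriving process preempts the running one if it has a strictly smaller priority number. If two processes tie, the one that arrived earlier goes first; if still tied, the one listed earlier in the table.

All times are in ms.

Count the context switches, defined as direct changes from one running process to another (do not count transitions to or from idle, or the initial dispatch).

3

Timeline: | P3 0-1 | P2 1-16 | P1 16-27 | P3 27-44 |
Completion: P1=27  P2=16  P3=44
Turnaround (C−A): P1=25  P2=15  P3=44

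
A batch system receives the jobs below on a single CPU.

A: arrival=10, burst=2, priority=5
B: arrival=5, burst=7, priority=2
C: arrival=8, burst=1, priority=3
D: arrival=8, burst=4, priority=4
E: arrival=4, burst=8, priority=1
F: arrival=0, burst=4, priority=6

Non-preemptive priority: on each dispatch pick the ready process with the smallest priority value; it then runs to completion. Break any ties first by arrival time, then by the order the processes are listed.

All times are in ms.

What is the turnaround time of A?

16

Schedule: | F 0-4 | E 4-12 | B 12-19 | C 19-20 | D 20-24 | A 24-26 |
Completion: A=26  B=19  C=20  D=24  E=12  F=4
Turnaround (C−A): A=16  B=14  C=12  D=16  E=8  F=4
Turnaround(A) = completion − arrival = 26 − 10 = 16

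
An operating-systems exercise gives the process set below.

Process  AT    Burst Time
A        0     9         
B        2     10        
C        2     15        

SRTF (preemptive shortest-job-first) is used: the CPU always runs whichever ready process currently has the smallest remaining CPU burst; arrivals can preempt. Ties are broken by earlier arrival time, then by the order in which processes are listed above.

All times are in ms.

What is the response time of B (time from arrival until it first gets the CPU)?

7

Gantt: | A 0-9 | B 9-19 | C 19-34 |
Completion: A=9  B=19  C=34
Response(B) = first start − arrival = 9 − 2 = 7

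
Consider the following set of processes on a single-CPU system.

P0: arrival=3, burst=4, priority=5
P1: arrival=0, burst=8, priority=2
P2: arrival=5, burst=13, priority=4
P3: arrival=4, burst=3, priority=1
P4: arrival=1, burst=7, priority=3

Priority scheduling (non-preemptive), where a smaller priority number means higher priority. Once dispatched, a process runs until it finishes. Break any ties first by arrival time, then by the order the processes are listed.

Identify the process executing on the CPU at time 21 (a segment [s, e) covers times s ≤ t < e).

P2

Gantt: | P1 0-8 | P3 8-11 | P4 11-18 | P2 18-31 | P0 31-35 |
Completion: P0=35  P1=8  P2=31  P3=11  P4=18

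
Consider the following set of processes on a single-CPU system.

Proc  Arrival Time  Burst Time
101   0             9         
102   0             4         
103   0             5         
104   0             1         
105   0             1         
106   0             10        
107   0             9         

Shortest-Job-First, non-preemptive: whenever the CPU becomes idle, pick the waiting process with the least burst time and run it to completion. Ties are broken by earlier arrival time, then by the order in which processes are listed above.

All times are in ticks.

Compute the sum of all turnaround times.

Gantt: | 104 0-1 | 105 1-2 | 102 2-6 | 103 6-11 | 101 11-20 | 107 20-29 | 106 29-39 |
Completion: 101=20  102=6  103=11  104=1  105=2  106=39  107=29
Turnaround = completion − arrival: 101=20, 102=6, 103=11, 104=1, 105=2, 106=39, 107=29
Total turnaround = 20 + 6 + 11 + 1 + 2 + 39 + 29 = 108

108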